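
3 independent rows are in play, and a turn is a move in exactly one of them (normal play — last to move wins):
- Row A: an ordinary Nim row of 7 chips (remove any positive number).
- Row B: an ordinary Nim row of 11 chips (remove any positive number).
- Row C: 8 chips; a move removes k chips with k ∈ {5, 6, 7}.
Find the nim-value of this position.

13

Row A is a plain Nim row of size 7, so its Grundy value is 7.
Row B is a plain Nim row of size 11, so its Grundy value is 11.
Grundy values for row C (subtraction set {5, 6, 7}):
k:     0  1  2  3  4  5  6  7  8
g(k):  0  0  0  0  0  1  1  1  1
So g(8) = 1.
By the Sprague-Grundy theorem, the Grundy value of a sum of independent games is the XOR of the component values.
Combined value = 7 ⊕ 11 ⊕ 1 = 13.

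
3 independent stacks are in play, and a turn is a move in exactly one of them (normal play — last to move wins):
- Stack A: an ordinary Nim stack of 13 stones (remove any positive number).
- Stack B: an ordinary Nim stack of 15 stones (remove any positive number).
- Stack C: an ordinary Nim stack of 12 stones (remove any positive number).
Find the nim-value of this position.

Stack A is a plain Nim stack of size 13, so its Grundy value is 13.
Stack B is a plain Nim stack of size 15, so its Grundy value is 15.
Stack C is a plain Nim stack of size 12, so its Grundy value is 12.
By the Sprague-Grundy theorem, the Grundy value of a sum of independent games is the XOR of the component values.
Combined value = 13 ⊕ 15 ⊕ 12 = 14.

14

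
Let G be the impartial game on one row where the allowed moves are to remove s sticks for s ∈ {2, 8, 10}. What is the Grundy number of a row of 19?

Grundy values for subtraction set {2, 8, 10}:
k:     0  1  2  3  4  5  6  7  8  9 10 11 12 13 14 15 16 17 18 19
g(k):  0  0  1  1  0  0  1  1  2  2  3  3  2  2  3  3  0  0  1  1
So g(19) = 1.

1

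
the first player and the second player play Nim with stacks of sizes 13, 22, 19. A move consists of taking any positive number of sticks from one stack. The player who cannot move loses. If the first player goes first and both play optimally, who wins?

Nim-sum: 13 ^ 22 ^ 19 = 8.
The nim-sum is 8 ≠ 0, so this is an N-position: the player to move can win; the first player has a winning move.

the first player wins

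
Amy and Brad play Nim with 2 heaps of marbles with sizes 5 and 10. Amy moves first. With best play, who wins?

Amy wins

Nim-sum: 5 ⊕ 10 = 15.
The nim-sum is 15 ≠ 0, so this is an N-position: the player to move can win; Amy has a winning move.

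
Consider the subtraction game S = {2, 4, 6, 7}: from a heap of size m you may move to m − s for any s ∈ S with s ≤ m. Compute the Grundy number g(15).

Grundy values for subtraction set {2, 4, 6, 7}:
k:     0  1  2  3  4  5  6  7  8  9 10 11 12 13 14 15
g(k):  0  0  1  1  2  2  3  3  4  0  0  1  1  2  2  3
So g(15) = 3.

3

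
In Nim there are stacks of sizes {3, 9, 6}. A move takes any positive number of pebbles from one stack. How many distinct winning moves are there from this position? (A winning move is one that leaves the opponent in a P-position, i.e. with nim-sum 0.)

1

Write each in binary and XOR column by column:
  0011  (3)
  1001  (9)
  0110  (6)
  ----
  1100  (12)
The overall nim-sum is X = 12. A stack of size p has a winning move iff p XOR X < p (reduce it to p XOR X).
  3: 3 XOR 12 = 15 ≥ 3 — no move.
  9: 9 XOR 12 = 5 < 9 — winning move (to 5).
  6: 6 XOR 12 = 10 ≥ 6 — no move.
That gives 1 winning move.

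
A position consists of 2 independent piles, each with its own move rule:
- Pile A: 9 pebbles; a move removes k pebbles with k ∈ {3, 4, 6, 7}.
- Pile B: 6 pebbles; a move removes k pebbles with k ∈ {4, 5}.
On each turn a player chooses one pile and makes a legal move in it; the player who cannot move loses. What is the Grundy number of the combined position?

2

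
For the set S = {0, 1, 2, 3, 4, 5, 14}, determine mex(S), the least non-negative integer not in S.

6

The values 0, 1, 2, 3, 4, 5 are all present; 6 is the first non-negative integer missing from the set.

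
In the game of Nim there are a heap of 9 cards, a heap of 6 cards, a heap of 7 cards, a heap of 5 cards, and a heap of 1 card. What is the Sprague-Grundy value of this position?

12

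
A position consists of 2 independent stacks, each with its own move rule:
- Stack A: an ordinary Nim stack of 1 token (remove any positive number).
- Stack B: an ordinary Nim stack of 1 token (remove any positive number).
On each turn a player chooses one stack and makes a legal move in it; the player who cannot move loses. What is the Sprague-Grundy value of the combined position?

Stack A is a plain Nim stack of size 1, so its Grundy value is 1.
Stack B is a plain Nim stack of size 1, so its Grundy value is 1.
By the Sprague-Grundy theorem, the Grundy value of a sum of independent games is the XOR of the component values.
Combined value = 1 XOR 1 = 0.

0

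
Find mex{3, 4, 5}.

0

0 is not in the set, so the mex is 0.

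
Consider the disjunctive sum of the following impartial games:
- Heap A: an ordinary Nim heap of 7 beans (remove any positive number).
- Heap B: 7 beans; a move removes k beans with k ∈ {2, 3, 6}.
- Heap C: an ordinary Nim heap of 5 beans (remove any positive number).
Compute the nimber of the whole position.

3

Heap A is a plain Nim heap of size 7, so its Grundy value is 7.
For heap B, compute g(0), g(1), … with moves {2, 3, 6}:
k:     0  1  2  3  4  5  6  7
g(k):  0  0  1  1  2  0  3  1
So g(7) = 1.
Heap C is a plain Nim heap of size 5, so its Grundy value is 5.
By the Sprague-Grundy theorem, the Grundy value of a sum of independent games is the XOR of the component values.
Combined value = 7 ⊕ 1 ⊕ 5 = 3.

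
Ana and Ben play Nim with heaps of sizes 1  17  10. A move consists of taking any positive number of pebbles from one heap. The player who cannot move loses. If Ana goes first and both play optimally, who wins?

Ana wins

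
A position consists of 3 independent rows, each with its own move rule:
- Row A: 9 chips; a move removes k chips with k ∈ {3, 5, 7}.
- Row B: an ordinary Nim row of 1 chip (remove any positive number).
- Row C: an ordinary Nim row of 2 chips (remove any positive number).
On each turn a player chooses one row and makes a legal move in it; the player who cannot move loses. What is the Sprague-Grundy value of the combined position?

Grundy values for row A (subtraction set {3, 5, 7}):
k:     0  1  2  3  4  5  6  7  8  9
g(k):  0  0  0  1  1  1  2  2  2  3
So g(9) = 3.
Row B is a plain Nim row of size 1, so its Grundy value is 1.
Row C is a plain Nim row of size 2, so its Grundy value is 2.
The value of a disjunctive sum is the nim-sum of the parts.
Combined value = 3 ⊕ 1 ⊕ 2 = 0.

0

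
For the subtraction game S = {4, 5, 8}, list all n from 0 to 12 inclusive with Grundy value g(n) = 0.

Build the Grundy sequence with g(k) = mex{g(k−s) : s ∈ {4, 5, 8}, s ≤ k}:
g(0) = mex{} = 0
g(1) = mex{} = 0
g(2) = mex{} = 0
g(3) = mex{} = 0
g(4) = mex{0} = 1
g(5) = mex{0} = 1
g(6) = mex{0} = 1
g(7) = mex{0} = 1
g(8) = mex{0,1} = 2
g(9) = mex{0,1} = 2
g(10) = mex{0,1} = 2
g(11) = mex{0,1} = 2
g(12) = mex{1,2} = 0
The P-positions (g = 0) in 0..12 are 0, 1, 2, 3, 12.

0, 1, 2, 3, 12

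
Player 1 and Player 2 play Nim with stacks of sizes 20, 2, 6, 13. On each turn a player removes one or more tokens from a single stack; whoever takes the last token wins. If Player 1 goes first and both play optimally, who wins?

Player 1 wins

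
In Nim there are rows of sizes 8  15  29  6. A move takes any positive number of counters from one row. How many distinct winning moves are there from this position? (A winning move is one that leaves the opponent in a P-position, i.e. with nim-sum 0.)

1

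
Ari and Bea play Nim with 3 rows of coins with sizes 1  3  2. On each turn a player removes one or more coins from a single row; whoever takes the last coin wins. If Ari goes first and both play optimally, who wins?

Bea wins

Nim-sum: 1 XOR 3 XOR 2 = 0.
The nim-sum is 0, so this is a P-position: the player to move is in a losing position under optimal play; Ari is about to move from it and so loses — Bea wins.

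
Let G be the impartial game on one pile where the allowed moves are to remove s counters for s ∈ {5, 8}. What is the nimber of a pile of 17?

Grundy values for subtraction set {5, 8}:
k:     0  1  2  3  4  5  6  7  8  9 10 11 12 13 14 15 16 17
g(k):  0  0  0  0  0  1  1  1  1  1  2  2  2  0  0  0  0  0
So g(17) = 0.

0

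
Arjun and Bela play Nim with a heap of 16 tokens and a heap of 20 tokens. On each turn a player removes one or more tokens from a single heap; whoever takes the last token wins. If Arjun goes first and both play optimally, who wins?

Arjun wins

Bitwise XOR of the heap sizes:
  10000  (16)
  10100  (20)
  -----
  00100  (4)
The nim-sum is 4 ≠ 0, so this is an N-position: the player to move can win; Arjun has a winning move.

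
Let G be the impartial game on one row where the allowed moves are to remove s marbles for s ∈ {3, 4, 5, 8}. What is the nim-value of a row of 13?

0

Compute g(0), g(1), … for moves {3, 4, 5, 8}:
g(0) = mex{} = 0
g(1) = mex{} = 0
g(2) = mex{} = 0
g(3) = mex{0} = 1
g(4) = mex{0} = 1
g(5) = mex{0} = 1
g(6) = mex{0,1} = 2
g(7) = mex{0,1} = 2
g(8) = mex{0,1} = 2
g(9) = mex{0,1,2} = 3
g(10) = mex{0,1,2} = 3
g(11) = mex{1,2} = 0
g(12) = mex{1,2,3} = 0
g(13) = mex{1,2,3} = 0
So g(13) = 0.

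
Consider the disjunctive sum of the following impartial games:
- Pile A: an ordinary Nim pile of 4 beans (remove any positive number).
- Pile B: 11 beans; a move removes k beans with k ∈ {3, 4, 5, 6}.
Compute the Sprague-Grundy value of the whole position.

4

Pile A is a plain Nim pile of size 4, so its Grundy value is 4.
For pile B, compute g(0), g(1), … with moves {3, 4, 5, 6}:
g(0) = mex{} = 0
g(1) = mex{} = 0
g(2) = mex{} = 0
g(3) = mex{0} = 1
g(4) = mex{0} = 1
g(5) = mex{0} = 1
g(6) = mex{0,1} = 2
g(7) = mex{0,1} = 2
g(8) = mex{0,1} = 2
g(9) = mex{1,2} = 0
g(10) = mex{1,2} = 0
g(11) = mex{1,2} = 0
So g(11) = 0.
By the Sprague-Grundy theorem, the Grundy value of a sum of independent games is the XOR of the component values.
Combined value = 4 XOR 0 = 4.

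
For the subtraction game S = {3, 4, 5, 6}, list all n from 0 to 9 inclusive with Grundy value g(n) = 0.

0, 1, 2, 9

Compute g(0), g(1), … for moves {3, 4, 5, 6}:
k:     0  1  2  3  4  5  6  7  8  9
g(k):  0  0  0  1  1  1  2  2  2  0
The P-positions (g = 0) in 0..9 are 0, 1, 2, 9.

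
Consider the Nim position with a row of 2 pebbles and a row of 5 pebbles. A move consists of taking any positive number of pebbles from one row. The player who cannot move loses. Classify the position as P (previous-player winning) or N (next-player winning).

N-position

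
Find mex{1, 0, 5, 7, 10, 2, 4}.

3

The values 0, 1, 2 are all present; 3 is the first non-negative integer missing from the set.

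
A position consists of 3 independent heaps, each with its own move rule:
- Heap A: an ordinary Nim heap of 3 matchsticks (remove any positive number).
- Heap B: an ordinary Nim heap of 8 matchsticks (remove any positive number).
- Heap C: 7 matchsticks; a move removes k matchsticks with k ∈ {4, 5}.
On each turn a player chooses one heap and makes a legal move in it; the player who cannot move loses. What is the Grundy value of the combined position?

10

Heap A is a plain Nim heap of size 3, so its Grundy value is 3.
Heap B is a plain Nim heap of size 8, so its Grundy value is 8.
Grundy values for heap C (subtraction set {4, 5}):
k:     0  1  2  3  4  5  6  7
g(k):  0  0  0  0  1  1  1  1
So g(7) = 1.
By the Sprague-Grundy theorem, the Grundy value of a sum of independent games is the XOR of the component values.
Combined value = 3 XOR 8 XOR 1 = 10.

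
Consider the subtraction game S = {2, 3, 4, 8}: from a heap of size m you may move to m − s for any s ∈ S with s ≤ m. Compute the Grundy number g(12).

Grundy values for subtraction set {2, 3, 4, 8}:
g(0) = mex{} = 0
g(1) = mex{} = 0
g(2) = mex{0} = 1
g(3) = mex{0} = 1
g(4) = mex{0,1} = 2
g(5) = mex{0,1} = 2
g(6) = mex{1,2} = 0
g(7) = mex{1,2} = 0
g(8) = mex{0,2} = 1
g(9) = mex{0,2} = 1
g(10) = mex{0,1} = 2
g(11) = mex{0,1} = 2
g(12) = mex{1,2} = 0
So g(12) = 0.

0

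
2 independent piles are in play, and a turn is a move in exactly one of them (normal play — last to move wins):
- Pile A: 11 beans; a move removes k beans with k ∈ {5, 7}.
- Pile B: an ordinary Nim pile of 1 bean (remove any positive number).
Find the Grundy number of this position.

Grundy values for pile A (subtraction set {5, 7}):
k:     0  1  2  3  4  5  6  7  8  9 10 11
g(k):  0  0  0  0  0  1  1  1  1  1  2  2
So g(11) = 2.
Pile B is a plain Nim pile of size 1, so its Grundy value is 1.
By the Sprague-Grundy theorem, the Grundy value of a sum of independent games is the XOR of the component values.
Combined value = 2 XOR 1 = 3.

3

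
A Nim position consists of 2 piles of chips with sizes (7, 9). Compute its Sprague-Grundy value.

In binary:
  0111  (7)
  1001  (9)
  ----
  1110  (14)

14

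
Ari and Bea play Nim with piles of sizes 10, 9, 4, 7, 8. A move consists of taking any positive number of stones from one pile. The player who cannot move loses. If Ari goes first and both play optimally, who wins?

Bitwise XOR of the heap sizes:
  1010  (10)
  1001  (9)
  0100  (4)
  0111  (7)
  1000  (8)
  ----
  1000  (8)
The nim-sum is 8 ≠ 0, so this is an N-position: the player to move can win; Ari has a winning move.

Ari wins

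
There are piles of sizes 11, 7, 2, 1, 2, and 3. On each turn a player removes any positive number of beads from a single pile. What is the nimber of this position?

14

Compute the nim-sum pairwise:
11 ^ 7 = 12
12 ^ 2 = 14
14 ^ 1 = 15
15 ^ 2 = 13
13 ^ 3 = 14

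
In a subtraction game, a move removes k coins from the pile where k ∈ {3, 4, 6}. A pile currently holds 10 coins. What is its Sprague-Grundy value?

0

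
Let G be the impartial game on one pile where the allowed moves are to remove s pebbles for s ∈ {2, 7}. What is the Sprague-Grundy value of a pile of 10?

0

Compute g(0), g(1), … for moves {2, 7}:
k:     0  1  2  3  4  5  6  7  8  9 10
g(k):  0  0  1  1  0  0  1  1  2  0  0
So g(10) = 0.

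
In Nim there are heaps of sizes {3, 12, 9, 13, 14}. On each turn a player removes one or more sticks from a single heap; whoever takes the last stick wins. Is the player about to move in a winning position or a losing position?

Compute the nim-sum pairwise:
3 ^ 12 = 15
15 ^ 9 = 6
6 ^ 13 = 11
11 ^ 14 = 5
The nim-sum is 5 ≠ 0, so this is an N-position: the player to move can win.

Winning position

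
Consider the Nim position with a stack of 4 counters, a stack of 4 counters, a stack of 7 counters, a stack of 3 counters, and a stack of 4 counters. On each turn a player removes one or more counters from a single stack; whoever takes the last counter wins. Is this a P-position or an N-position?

Compute the nim-sum pairwise:
4 ⊕ 4 = 0
0 ⊕ 7 = 7
7 ⊕ 3 = 4
4 ⊕ 4 = 0
The nim-sum is 0, so this is a P-position: the player to move is in a losing position under optimal play.

P-position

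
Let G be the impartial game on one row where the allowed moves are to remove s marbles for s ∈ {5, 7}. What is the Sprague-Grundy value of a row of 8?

1

Build the Grundy sequence with g(k) = mex{g(k−s) : s ∈ {5, 7}, s ≤ k}:
k:     0  1  2  3  4  5  6  7  8
g(k):  0  0  0  0  0  1  1  1  1
So g(8) = 1.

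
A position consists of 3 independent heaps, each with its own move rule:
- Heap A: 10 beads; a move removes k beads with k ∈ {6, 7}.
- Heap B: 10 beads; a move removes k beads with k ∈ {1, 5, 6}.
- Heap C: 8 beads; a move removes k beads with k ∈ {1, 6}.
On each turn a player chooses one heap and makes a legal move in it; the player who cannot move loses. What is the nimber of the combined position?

For heap A, compute g(0), g(1), … with moves {6, 7}:
g(0) = mex{} = 0
g(1) = mex{} = 0
g(2) = mex{} = 0
g(3) = mex{} = 0
g(4) = mex{} = 0
g(5) = mex{} = 0
g(6) = mex{0} = 1
g(7) = mex{0} = 1
g(8) = mex{0} = 1
g(9) = mex{0} = 1
g(10) = mex{0} = 1
So g(10) = 1.
For heap B, compute g(0), g(1), … with moves {1, 5, 6}:
g(0) = mex{} = 0
g(1) = mex{0} = 1
g(2) = mex{1} = 0
g(3) = mex{0} = 1
g(4) = mex{1} = 0
g(5) = mex{0} = 1
g(6) = mex{0,1} = 2
g(7) = mex{0,1,2} = 3
g(8) = mex{0,1,3} = 2
g(9) = mex{0,1,2} = 3
g(10) = mex{0,1,3} = 2
So g(10) = 2.
For heap C, compute g(0), g(1), … with moves {1, 6}:
g(0) = mex{} = 0
g(1) = mex{0} = 1
g(2) = mex{1} = 0
g(3) = mex{0} = 1
g(4) = mex{1} = 0
g(5) = mex{0} = 1
g(6) = mex{0,1} = 2
g(7) = mex{1,2} = 0
g(8) = mex{0} = 1
So g(8) = 1.
By the Sprague-Grundy theorem, the Grundy value of a sum of independent games is the XOR of the component values.
Combined value = 1 XOR 2 XOR 1 = 2.

2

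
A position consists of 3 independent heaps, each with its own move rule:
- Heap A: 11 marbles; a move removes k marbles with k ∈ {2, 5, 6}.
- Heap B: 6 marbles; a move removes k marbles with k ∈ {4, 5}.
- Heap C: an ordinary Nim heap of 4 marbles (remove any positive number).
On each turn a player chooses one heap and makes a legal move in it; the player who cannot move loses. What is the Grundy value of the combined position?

5

Grundy values for heap A (subtraction set {2, 5, 6}):
g(0) = mex{} = 0
g(1) = mex{} = 0
g(2) = mex{0} = 1
g(3) = mex{0} = 1
g(4) = mex{1} = 0
g(5) = mex{0,1} = 2
g(6) = mex{0} = 1
g(7) = mex{0,1,2} = 3
g(8) = mex{1} = 0
g(9) = mex{0,1,3} = 2
g(10) = mex{0,2} = 1
g(11) = mex{1,2} = 0
So g(11) = 0.
Build the Grundy sequence for heap B with g(k) = mex{g(k−s) : s ∈ {4, 5}, s ≤ k}:
k:     0  1  2  3  4  5  6
g(k):  0  0  0  0  1  1  1
So g(6) = 1.
Heap C is a plain Nim heap of size 4, so its Grundy value is 4.
The value of a disjunctive sum is the nim-sum of the parts.
Combined value = 0 XOR 1 XOR 4 = 5.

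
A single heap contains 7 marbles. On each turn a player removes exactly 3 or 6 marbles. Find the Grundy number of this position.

Grundy values for subtraction set {3, 6}:
g(0) = mex{} = 0
g(1) = mex{} = 0
g(2) = mex{} = 0
g(3) = mex{0} = 1
g(4) = mex{0} = 1
g(5) = mex{0} = 1
g(6) = mex{0,1} = 2
g(7) = mex{0,1} = 2
So g(7) = 2.

2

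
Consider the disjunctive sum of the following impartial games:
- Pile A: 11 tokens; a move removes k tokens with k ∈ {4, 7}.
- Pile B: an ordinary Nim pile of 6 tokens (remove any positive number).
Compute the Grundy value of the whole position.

6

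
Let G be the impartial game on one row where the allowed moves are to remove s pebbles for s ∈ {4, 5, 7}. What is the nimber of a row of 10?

2

Grundy values for subtraction set {4, 5, 7}:
k:     0  1  2  3  4  5  6  7  8  9 10
g(k):  0  0  0  0  1  1  1  1  2  2  2
So g(10) = 2.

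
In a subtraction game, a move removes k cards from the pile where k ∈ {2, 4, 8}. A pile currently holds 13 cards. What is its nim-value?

0

Compute g(0), g(1), … for moves {2, 4, 8}:
k:     0  1  2  3  4  5  6  7  8  9 10 11 12 13
g(k):  0  0  1  1  2  2  0  0  1  1  2  2  0  0
So g(13) = 0.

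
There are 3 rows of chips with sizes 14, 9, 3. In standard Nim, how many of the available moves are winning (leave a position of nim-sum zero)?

1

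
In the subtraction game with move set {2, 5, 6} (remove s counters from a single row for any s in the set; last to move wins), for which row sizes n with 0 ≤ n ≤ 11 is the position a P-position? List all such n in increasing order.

0, 1, 4, 8, 11

Grundy values for subtraction set {2, 5, 6}:
k:     0  1  2  3  4  5  6  7  8  9 10 11
g(k):  0  0  1  1  0  2  1  3  0  2  1  0
The P-positions (g = 0) in 0..11 are 0, 1, 4, 8, 11.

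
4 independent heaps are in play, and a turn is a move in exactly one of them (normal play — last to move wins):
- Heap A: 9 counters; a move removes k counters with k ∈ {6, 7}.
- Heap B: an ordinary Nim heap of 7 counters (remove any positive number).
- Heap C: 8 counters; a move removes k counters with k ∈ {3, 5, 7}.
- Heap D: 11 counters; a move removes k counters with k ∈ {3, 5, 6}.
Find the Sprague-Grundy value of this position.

Build the Grundy sequence for heap A with g(k) = mex{g(k−s) : s ∈ {6, 7}, s ≤ k}:
k:     0  1  2  3  4  5  6  7  8  9
g(k):  0  0  0  0  0  0  1  1  1  1
So g(9) = 1.
Heap B is a plain Nim heap of size 7, so its Grundy value is 7.
For heap C, compute g(0), g(1), … with moves {3, 5, 7}:
g(0) = mex{} = 0
g(1) = mex{} = 0
g(2) = mex{} = 0
g(3) = mex{0} = 1
g(4) = mex{0} = 1
g(5) = mex{0} = 1
g(6) = mex{0,1} = 2
g(7) = mex{0,1} = 2
g(8) = mex{0,1} = 2
So g(8) = 2.
Grundy values for heap D (subtraction set {3, 5, 6}):
k:     0  1  2  3  4  5  6  7  8  9 10 11
g(k):  0  0  0  1  1  1  2  2  2  0  0  0
So g(11) = 0.
The value of a disjunctive sum is the nim-sum of the parts.
Combined value = 1 ⊕ 7 ⊕ 2 ⊕ 0 = 4.

4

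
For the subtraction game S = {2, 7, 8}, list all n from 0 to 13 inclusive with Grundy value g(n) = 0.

0, 1, 4, 5, 10

Compute g(0), g(1), … for moves {2, 7, 8}:
g(0) = mex{} = 0
g(1) = mex{} = 0
g(2) = mex{0} = 1
g(3) = mex{0} = 1
g(4) = mex{1} = 0
g(5) = mex{1} = 0
g(6) = mex{0} = 1
g(7) = mex{0} = 1
g(8) = mex{0,1} = 2
g(9) = mex{0,1} = 2
g(10) = mex{1,2} = 0
g(11) = mex{0,1,2} = 3
g(12) = mex{0} = 1
g(13) = mex{0,1,3} = 2
The P-positions (g = 0) in 0..13 are 0, 1, 4, 5, 10.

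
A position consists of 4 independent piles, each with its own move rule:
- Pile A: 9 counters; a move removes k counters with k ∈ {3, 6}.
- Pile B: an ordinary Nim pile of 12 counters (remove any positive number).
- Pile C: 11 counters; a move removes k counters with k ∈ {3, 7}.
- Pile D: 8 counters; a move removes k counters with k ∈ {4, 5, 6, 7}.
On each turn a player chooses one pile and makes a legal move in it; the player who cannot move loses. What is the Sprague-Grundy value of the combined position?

14

Grundy values for pile A (subtraction set {3, 6}):
k:     0  1  2  3  4  5  6  7  8  9
g(k):  0  0  0  1  1  1  2  2  2  0
So g(9) = 0.
Pile B is a plain Nim pile of size 12, so its Grundy value is 12.
Grundy values for pile C (subtraction set {3, 7}):
g(0) = mex{} = 0
g(1) = mex{} = 0
g(2) = mex{} = 0
g(3) = mex{0} = 1
g(4) = mex{0} = 1
g(5) = mex{0} = 1
g(6) = mex{1} = 0
g(7) = mex{0,1} = 2
g(8) = mex{0,1} = 2
g(9) = mex{0} = 1
g(10) = mex{1,2} = 0
g(11) = mex{1,2} = 0
So g(11) = 0.
For pile D, compute g(0), g(1), … with moves {4, 5, 6, 7}:
g(0) = mex{} = 0
g(1) = mex{} = 0
g(2) = mex{} = 0
g(3) = mex{} = 0
g(4) = mex{0} = 1
g(5) = mex{0} = 1
g(6) = mex{0} = 1
g(7) = mex{0} = 1
g(8) = mex{0,1} = 2
So g(8) = 2.
By the Sprague-Grundy theorem, the Grundy value of a sum of independent games is the XOR of the component values.
Combined value = 0 XOR 12 XOR 0 XOR 2 = 14.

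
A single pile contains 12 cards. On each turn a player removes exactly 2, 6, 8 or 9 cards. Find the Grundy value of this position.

Grundy values for subtraction set {2, 6, 8, 9}:
k:     0  1  2  3  4  5  6  7  8  9 10 11 12
g(k):  0  0  1  1  0  0  1  1  2  2  3  3  2
So g(12) = 2.

2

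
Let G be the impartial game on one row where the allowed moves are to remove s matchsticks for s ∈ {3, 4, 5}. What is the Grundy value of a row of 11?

1

Build the Grundy sequence with g(k) = mex{g(k−s) : s ∈ {3, 4, 5}, s ≤ k}:
k:     0  1  2  3  4  5  6  7  8  9 10 11
g(k):  0  0  0  1  1  1  2  2  0  0  0  1
So g(11) = 1.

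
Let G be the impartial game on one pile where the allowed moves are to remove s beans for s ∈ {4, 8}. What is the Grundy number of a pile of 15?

0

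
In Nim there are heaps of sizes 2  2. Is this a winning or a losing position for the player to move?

Losing position

In binary:
  10  (2)
  10  (2)
  --
  00  (0)
The nim-sum is 0, so this is a P-position: the player to move is in a losing position under optimal play.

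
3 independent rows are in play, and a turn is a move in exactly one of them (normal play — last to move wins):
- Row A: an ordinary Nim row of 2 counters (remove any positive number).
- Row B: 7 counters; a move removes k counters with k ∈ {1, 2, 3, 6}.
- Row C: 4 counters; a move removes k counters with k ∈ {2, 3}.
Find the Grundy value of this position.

3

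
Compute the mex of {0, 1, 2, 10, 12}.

3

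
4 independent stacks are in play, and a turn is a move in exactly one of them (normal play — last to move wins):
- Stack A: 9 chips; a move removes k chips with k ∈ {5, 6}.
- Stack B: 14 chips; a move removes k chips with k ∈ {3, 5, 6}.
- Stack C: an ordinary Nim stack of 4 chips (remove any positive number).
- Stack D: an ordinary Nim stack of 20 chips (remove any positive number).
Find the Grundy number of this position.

For stack A, compute g(0), g(1), … with moves {5, 6}:
g(0) = mex{} = 0
g(1) = mex{} = 0
g(2) = mex{} = 0
g(3) = mex{} = 0
g(4) = mex{} = 0
g(5) = mex{0} = 1
g(6) = mex{0} = 1
g(7) = mex{0} = 1
g(8) = mex{0} = 1
g(9) = mex{0} = 1
So g(9) = 1.
Grundy values for stack B (subtraction set {3, 5, 6}):
g(0) = mex{} = 0
g(1) = mex{} = 0
g(2) = mex{} = 0
g(3) = mex{0} = 1
g(4) = mex{0} = 1
g(5) = mex{0} = 1
g(6) = mex{0,1} = 2
g(7) = mex{0,1} = 2
g(8) = mex{0,1} = 2
g(9) = mex{1,2} = 0
g(10) = mex{1,2} = 0
g(11) = mex{1,2} = 0
g(12) = mex{0,2} = 1
g(13) = mex{0,2} = 1
g(14) = mex{0,2} = 1
So g(14) = 1.
Stack C is a plain Nim stack of size 4, so its Grundy value is 4.
Stack D is a plain Nim stack of size 20, so its Grundy value is 20.
By the Sprague-Grundy theorem, the Grundy value of a sum of independent games is the XOR of the component values.
Combined value = 1 ⊕ 1 ⊕ 4 ⊕ 20 = 16.

16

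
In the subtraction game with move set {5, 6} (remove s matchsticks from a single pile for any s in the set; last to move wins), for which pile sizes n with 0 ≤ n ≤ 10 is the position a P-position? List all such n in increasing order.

0, 1, 2, 3, 4

Grundy values for subtraction set {5, 6}:
k:     0  1  2  3  4  5  6  7  8  9 10
g(k):  0  0  0  0  0  1  1  1  1  1  2
The P-positions (g = 0) in 0..10 are 0, 1, 2, 3, 4.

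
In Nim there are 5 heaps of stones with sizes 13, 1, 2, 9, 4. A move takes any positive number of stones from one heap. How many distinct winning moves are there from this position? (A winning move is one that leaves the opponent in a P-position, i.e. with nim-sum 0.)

Compute the nim-sum pairwise:
13 XOR 1 = 12
12 XOR 2 = 14
14 XOR 9 = 7
7 XOR 4 = 3
The overall nim-sum is X = 3. A heap of size p has a winning move iff p XOR X < p (reduce it to p XOR X).
  13: 13 XOR 3 = 14 ≥ 13 — no move.
  1: 1 XOR 3 = 2 ≥ 1 — no move.
  2: 2 XOR 3 = 1 < 2 — winning move (to 1).
  9: 9 XOR 3 = 10 ≥ 9 — no move.
  4: 4 XOR 3 = 7 ≥ 4 — no move.
That gives 1 winning move.

1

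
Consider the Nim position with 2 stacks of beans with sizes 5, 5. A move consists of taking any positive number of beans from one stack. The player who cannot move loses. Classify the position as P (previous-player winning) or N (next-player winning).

P-position

Write each in binary and XOR column by column:
  101  (5)
  101  (5)
  ---
  000  (0)
The nim-sum is 0, so this is a P-position: the player to move is in a losing position under optimal play.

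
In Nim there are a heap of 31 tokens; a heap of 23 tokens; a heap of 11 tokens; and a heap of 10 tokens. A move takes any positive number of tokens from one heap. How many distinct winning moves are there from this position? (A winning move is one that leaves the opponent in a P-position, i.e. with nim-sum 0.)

3

Compute the nim-sum pairwise:
31 ^ 23 = 8
8 ^ 11 = 3
3 ^ 10 = 9
The overall nim-sum is X = 9. A heap of size p has a winning move iff p XOR X < p (reduce it to p XOR X).
  31: 31 XOR 9 = 22 < 31 — winning move (to 22).
  23: 23 XOR 9 = 30 ≥ 23 — no move.
  11: 11 XOR 9 = 2 < 11 — winning move (to 2).
  10: 10 XOR 9 = 3 < 10 — winning move (to 3).
That gives 3 winning moves.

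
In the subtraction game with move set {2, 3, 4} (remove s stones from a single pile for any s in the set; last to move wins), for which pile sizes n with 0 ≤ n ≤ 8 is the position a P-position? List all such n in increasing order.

0, 1, 6, 7

Build the Grundy sequence with g(k) = mex{g(k−s) : s ∈ {2, 3, 4}, s ≤ k}:
k:     0  1  2  3  4  5  6  7  8
g(k):  0  0  1  1  2  2  0  0  1
The P-positions (g = 0) in 0..8 are 0, 1, 6, 7.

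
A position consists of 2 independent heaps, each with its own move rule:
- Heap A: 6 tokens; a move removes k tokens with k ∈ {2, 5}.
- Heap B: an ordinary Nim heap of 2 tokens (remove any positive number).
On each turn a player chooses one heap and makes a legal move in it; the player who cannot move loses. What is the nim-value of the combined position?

Build the Grundy sequence for heap A with g(k) = mex{g(k−s) : s ∈ {2, 5}, s ≤ k}:
g(0) = mex{} = 0
g(1) = mex{} = 0
g(2) = mex{0} = 1
g(3) = mex{0} = 1
g(4) = mex{1} = 0
g(5) = mex{0,1} = 2
g(6) = mex{0} = 1
So g(6) = 1.
Heap B is a plain Nim heap of size 2, so its Grundy value is 2.
By the Sprague-Grundy theorem, the Grundy value of a sum of independent games is the XOR of the component values.
Combined value = 1 XOR 2 = 3.

3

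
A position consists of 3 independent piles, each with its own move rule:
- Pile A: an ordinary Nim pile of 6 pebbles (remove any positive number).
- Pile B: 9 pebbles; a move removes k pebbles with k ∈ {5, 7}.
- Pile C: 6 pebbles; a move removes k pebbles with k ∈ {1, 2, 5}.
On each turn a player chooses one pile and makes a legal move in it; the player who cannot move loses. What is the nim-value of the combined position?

Pile A is a plain Nim pile of size 6, so its Grundy value is 6.
Build the Grundy sequence for pile B with g(k) = mex{g(k−s) : s ∈ {5, 7}, s ≤ k}:
k:     0  1  2  3  4  5  6  7  8  9
g(k):  0  0  0  0  0  1  1  1  1  1
So g(9) = 1.
For pile C, compute g(0), g(1), … with moves {1, 2, 5}:
g(0) = mex{} = 0
g(1) = mex{0} = 1
g(2) = mex{0,1} = 2
g(3) = mex{1,2} = 0
g(4) = mex{0,2} = 1
g(5) = mex{0,1} = 2
g(6) = mex{1,2} = 0
So g(6) = 0.
By the Sprague-Grundy theorem, the Grundy value of a sum of independent games is the XOR of the component values.
Combined value = 6 XOR 1 XOR 0 = 7.

7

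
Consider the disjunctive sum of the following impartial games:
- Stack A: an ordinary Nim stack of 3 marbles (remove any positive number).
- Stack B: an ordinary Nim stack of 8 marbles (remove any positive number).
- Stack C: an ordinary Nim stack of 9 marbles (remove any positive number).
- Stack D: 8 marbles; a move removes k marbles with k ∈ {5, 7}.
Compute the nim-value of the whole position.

Stack A is a plain Nim stack of size 3, so its Grundy value is 3.
Stack B is a plain Nim stack of size 8, so its Grundy value is 8.
Stack C is a plain Nim stack of size 9, so its Grundy value is 9.
Build the Grundy sequence for stack D with g(k) = mex{g(k−s) : s ∈ {5, 7}, s ≤ k}:
g(0) = mex{} = 0
g(1) = mex{} = 0
g(2) = mex{} = 0
g(3) = mex{} = 0
g(4) = mex{} = 0
g(5) = mex{0} = 1
g(6) = mex{0} = 1
g(7) = mex{0} = 1
g(8) = mex{0} = 1
So g(8) = 1.
The value of a disjunctive sum is the nim-sum of the parts.
Combined value = 3 ⊕ 8 ⊕ 9 ⊕ 1 = 3.

3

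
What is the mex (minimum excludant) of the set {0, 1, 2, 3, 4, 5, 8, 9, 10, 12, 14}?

6

The values 0, 1, 2, 3, 4, 5 are all present; 6 is the first non-negative integer missing from the set.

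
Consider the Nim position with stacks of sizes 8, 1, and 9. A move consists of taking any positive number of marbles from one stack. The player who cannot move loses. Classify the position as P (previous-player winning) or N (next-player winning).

Nim-sum: 8 ⊕ 1 ⊕ 9 = 0.
The nim-sum is 0, so this is a P-position: the player to move is in a losing position under optimal play.

P-position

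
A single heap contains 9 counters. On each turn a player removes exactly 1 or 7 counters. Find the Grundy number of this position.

Compute g(0), g(1), … for moves {1, 7}:
k:     0  1  2  3  4  5  6  7  8  9
g(k):  0  1  0  1  0  1  0  1  0  1
So g(9) = 1.

1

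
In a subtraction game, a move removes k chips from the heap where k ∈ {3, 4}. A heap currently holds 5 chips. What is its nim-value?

1

Compute g(0), g(1), … for moves {3, 4}:
k:     0  1  2  3  4  5
g(k):  0  0  0  1  1  1
So g(5) = 1.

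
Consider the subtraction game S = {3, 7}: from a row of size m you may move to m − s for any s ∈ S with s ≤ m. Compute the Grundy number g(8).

2

Grundy values for subtraction set {3, 7}:
g(0) = mex{} = 0
g(1) = mex{} = 0
g(2) = mex{} = 0
g(3) = mex{0} = 1
g(4) = mex{0} = 1
g(5) = mex{0} = 1
g(6) = mex{1} = 0
g(7) = mex{0,1} = 2
g(8) = mex{0,1} = 2
So g(8) = 2.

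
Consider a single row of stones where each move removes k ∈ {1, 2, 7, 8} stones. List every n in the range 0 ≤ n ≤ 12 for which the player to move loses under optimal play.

0, 3, 6, 9, 12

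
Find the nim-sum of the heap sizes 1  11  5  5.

Nim-sum: 1 XOR 11 XOR 5 XOR 5 = 10.

10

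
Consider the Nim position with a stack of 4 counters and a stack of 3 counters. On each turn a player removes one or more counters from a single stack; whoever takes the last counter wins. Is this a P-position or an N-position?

In binary:
  100  (4)
  011  (3)
  ---
  111  (7)
The nim-sum is 7 ≠ 0, so this is an N-position: the player to move can win.

N-position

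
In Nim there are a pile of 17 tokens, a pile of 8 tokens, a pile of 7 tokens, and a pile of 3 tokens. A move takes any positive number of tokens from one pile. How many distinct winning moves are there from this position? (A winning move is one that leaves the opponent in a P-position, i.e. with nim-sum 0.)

Bitwise XOR of the heap sizes:
  10001  (17)
  01000  (8)
  00111  (7)
  00011  (3)
  -----
  11101  (29)
The overall nim-sum is X = 29. A pile of size p has a winning move iff p XOR X < p (reduce it to p XOR X).
  17: 17 XOR 29 = 12 < 17 — winning move (to 12).
  8: 8 XOR 29 = 21 ≥ 8 — no move.
  7: 7 XOR 29 = 26 ≥ 7 — no move.
  3: 3 XOR 29 = 30 ≥ 3 — no move.
That gives 1 winning move.

1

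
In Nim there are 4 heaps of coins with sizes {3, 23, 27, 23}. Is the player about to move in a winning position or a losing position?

Write each in binary and XOR column by column:
  00011  (3)
  10111  (23)
  11011  (27)
  10111  (23)
  -----
  11000  (24)
The nim-sum is 24 ≠ 0, so this is an N-position: the player to move can win.

Winning position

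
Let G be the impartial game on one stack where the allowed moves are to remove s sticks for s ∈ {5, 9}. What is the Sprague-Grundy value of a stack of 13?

Build the Grundy sequence with g(k) = mex{g(k−s) : s ∈ {5, 9}, s ≤ k}:
k:     0  1  2  3  4  5  6  7  8  9 10 11 12 13
g(k):  0  0  0  0  0  1  1  1  1  1  2  2  2  2
So g(13) = 2.

2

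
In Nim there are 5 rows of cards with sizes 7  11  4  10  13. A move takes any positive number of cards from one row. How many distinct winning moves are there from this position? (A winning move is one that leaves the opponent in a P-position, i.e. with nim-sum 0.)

3

Compute the nim-sum pairwise:
7 XOR 11 = 12
12 XOR 4 = 8
8 XOR 10 = 2
2 XOR 13 = 15
The overall nim-sum is X = 15. A row of size p has a winning move iff p XOR X < p (reduce it to p XOR X).
  7: 7 XOR 15 = 8 ≥ 7 — no move.
  11: 11 XOR 15 = 4 < 11 — winning move (to 4).
  4: 4 XOR 15 = 11 ≥ 4 — no move.
  10: 10 XOR 15 = 5 < 10 — winning move (to 5).
  13: 13 XOR 15 = 2 < 13 — winning move (to 2).
That gives 3 winning moves.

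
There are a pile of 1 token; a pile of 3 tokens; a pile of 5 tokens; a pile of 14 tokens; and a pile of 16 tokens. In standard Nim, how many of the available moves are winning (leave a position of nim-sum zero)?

1

Nim-sum: 1 ⊕ 3 ⊕ 5 ⊕ 14 ⊕ 16 = 25.
The overall nim-sum is X = 25. A pile of size p has a winning move iff p XOR X < p (reduce it to p XOR X).
  1: 1 XOR 25 = 24 ≥ 1 — no move.
  3: 3 XOR 25 = 26 ≥ 3 — no move.
  5: 5 XOR 25 = 28 ≥ 5 — no move.
  14: 14 XOR 25 = 23 ≥ 14 — no move.
  16: 16 XOR 25 = 9 < 16 — winning move (to 9).
That gives 1 winning move.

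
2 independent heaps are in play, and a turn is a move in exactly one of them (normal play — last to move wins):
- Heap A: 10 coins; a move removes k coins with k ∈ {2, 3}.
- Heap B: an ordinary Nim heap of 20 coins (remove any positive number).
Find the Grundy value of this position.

Build the Grundy sequence for heap A with g(k) = mex{g(k−s) : s ∈ {2, 3}, s ≤ k}:
g(0) = mex{} = 0
g(1) = mex{} = 0
g(2) = mex{0} = 1
g(3) = mex{0} = 1
g(4) = mex{0,1} = 2
g(5) = mex{1} = 0
g(6) = mex{1,2} = 0
g(7) = mex{0,2} = 1
g(8) = mex{0} = 1
g(9) = mex{0,1} = 2
g(10) = mex{1} = 0
So g(10) = 0.
Heap B is a plain Nim heap of size 20, so its Grundy value is 20.
By the Sprague-Grundy theorem, the Grundy value of a sum of independent games is the XOR of the component values.
Combined value = 0 XOR 20 = 20.

20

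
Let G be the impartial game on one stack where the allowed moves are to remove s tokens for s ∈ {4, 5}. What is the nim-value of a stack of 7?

Compute g(0), g(1), … for moves {4, 5}:
k:     0  1  2  3  4  5  6  7
g(k):  0  0  0  0  1  1  1  1
So g(7) = 1.

1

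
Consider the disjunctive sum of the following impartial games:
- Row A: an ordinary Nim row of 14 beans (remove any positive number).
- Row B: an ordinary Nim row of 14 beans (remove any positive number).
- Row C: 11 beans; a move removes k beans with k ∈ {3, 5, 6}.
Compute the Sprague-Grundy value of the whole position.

0

Row A is a plain Nim row of size 14, so its Grundy value is 14.
Row B is a plain Nim row of size 14, so its Grundy value is 14.
For row C, compute g(0), g(1), … with moves {3, 5, 6}:
k:     0  1  2  3  4  5  6  7  8  9 10 11
g(k):  0  0  0  1  1  1  2  2  2  0  0  0
So g(11) = 0.
By the Sprague-Grundy theorem, the Grundy value of a sum of independent games is the XOR of the component values.
Combined value = 14 ⊕ 14 ⊕ 0 = 0.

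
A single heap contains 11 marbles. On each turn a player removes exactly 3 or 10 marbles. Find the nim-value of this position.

Grundy values for subtraction set {3, 10}:
g(0) = mex{} = 0
g(1) = mex{} = 0
g(2) = mex{} = 0
g(3) = mex{0} = 1
g(4) = mex{0} = 1
g(5) = mex{0} = 1
g(6) = mex{1} = 0
g(7) = mex{1} = 0
g(8) = mex{1} = 0
g(9) = mex{0} = 1
g(10) = mex{0} = 1
g(11) = mex{0} = 1
So g(11) = 1.

1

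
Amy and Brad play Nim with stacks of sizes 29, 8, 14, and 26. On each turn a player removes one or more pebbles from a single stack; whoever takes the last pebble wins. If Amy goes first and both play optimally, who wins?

Amy wins

Compute the nim-sum pairwise:
29 ^ 8 = 21
21 ^ 14 = 27
27 ^ 26 = 1
The nim-sum is 1 ≠ 0, so this is an N-position: the player to move can win; Amy has a winning move.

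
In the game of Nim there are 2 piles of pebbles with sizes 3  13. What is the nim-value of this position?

14

Compute the nim-sum pairwise:
3 ^ 13 = 14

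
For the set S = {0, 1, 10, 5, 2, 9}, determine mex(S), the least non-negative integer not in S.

3

The values 0, 1, 2 are all present; 3 is the first non-negative integer missing from the set.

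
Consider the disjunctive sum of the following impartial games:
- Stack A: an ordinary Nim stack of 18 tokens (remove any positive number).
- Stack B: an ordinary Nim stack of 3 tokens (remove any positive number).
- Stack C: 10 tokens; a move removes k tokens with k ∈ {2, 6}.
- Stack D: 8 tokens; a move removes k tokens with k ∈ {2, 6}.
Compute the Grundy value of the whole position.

Stack A is a plain Nim stack of size 18, so its Grundy value is 18.
Stack B is a plain Nim stack of size 3, so its Grundy value is 3.
For stack C, compute g(0), g(1), … with moves {2, 6}:
k:     0  1  2  3  4  5  6  7  8  9 10
g(k):  0  0  1  1  0  0  1  1  0  0  1
So g(10) = 1.
For stack D, compute g(0), g(1), … with moves {2, 6}:
g(0) = mex{} = 0
g(1) = mex{} = 0
g(2) = mex{0} = 1
g(3) = mex{0} = 1
g(4) = mex{1} = 0
g(5) = mex{1} = 0
g(6) = mex{0} = 1
g(7) = mex{0} = 1
g(8) = mex{1} = 0
So g(8) = 0.
The value of a disjunctive sum is the nim-sum of the parts.
Combined value = 18 XOR 3 XOR 1 XOR 0 = 16.

16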